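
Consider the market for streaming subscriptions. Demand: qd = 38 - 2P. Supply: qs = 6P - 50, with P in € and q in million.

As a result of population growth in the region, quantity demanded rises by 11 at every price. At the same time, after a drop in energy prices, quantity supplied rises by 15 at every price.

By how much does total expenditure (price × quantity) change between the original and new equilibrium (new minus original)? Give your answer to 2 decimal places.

+118.00

Solve the original market: 38 - 2P = 6P - 50, hence P = 11 and q = 16.
The shock moves the curves to qd = 49 - 2P and qs = 6P - 35.
Clearing the new market: 49 - 2P = 6P - 35, so P = 10.5 and q = 28.
Expenditure moves from 11×16 = 176 to 10.5×28 = 294; change = +118.00.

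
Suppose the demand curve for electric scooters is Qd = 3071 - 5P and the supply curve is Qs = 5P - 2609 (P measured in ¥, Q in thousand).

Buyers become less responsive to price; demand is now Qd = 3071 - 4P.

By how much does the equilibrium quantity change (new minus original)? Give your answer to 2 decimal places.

+315.56

Solve the original market: 3071 - 5P = 5P - 2609, hence P = 568 and Q = 231.
The new curves are Qd = 3071 - 4P (demand) and Qs = 5P - 2609 (supply).
Equate the new curves: 3071 - 4P = 5P - 2609, giving 5680 = 9P, P = 5680/9 ≈ 631.1111, Q = 4919/9 ≈ 546.5556.
ΔQ = 546.5556 − 231 = +315.56.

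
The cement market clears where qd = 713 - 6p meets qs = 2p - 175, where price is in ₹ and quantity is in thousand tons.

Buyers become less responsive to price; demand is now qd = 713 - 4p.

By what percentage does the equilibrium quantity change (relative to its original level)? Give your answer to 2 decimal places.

+157.45

Before the shock: 713 - 6p = 2p - 175 ⇒ 888 = 8p ⇒ p = 111, q = 47.
The shock moves the curves to qd = 713 - 4p and qs = 2p - 175.
Equate the new curves: 713 - 4p = 2p - 175, giving 888 = 6p, p = 148, q = 121.
%Δq = (121 − 47) / 47 × 100 = +157.45%.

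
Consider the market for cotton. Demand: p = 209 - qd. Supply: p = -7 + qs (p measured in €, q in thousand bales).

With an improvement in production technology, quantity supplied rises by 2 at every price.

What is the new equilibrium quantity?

109

Original equilibrium: 209 - p = p + 7 gives 202 = 2p, so p = 101 and q = 108.
With the change applied: demand qd = 209 - p, supply qs = p + 9.
Clearing the new market: 209 - p = p + 9, so p = 100 and q = 109.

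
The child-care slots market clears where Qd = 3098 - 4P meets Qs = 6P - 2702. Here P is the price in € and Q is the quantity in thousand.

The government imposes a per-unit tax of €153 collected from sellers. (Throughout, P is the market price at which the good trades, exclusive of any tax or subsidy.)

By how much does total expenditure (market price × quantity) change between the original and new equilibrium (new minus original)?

Before the shock: 3098 - 4P = 6P - 2702 ⇒ 5800 = 10P ⇒ P = 580, Q = 778.
Since sellers keep the price net of the tax, the effective supply curve becomes Qs = 6P - 3620.
Equate the new curves: 3098 - 4P = 6P - 3620, giving 6718 = 10P, P = 671.8, Q = 410.8.
Expenditure moves from 580×778 = 451240 to 671.8×410.8 = 275975.44; change = -175264.56.

-175264.56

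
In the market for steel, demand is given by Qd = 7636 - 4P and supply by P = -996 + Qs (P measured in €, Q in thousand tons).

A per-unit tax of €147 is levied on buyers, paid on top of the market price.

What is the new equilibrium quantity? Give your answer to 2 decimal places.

2206.40

Solve the original market: 7636 - 4P = P + 996, hence P = 1328 and Q = 2324.
Since buyers pay the price plus the tax, the effective demand curve becomes Qd = 7048 - 4P.
Clearing the new market: 7048 - 4P = P + 996, so P = 1210.4 and Q = 2206.4.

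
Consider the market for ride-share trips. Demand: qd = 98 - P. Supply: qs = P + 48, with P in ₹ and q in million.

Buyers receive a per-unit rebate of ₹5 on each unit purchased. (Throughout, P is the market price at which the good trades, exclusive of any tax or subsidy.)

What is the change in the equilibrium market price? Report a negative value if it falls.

+2.5

Before the shock: 98 - P = P + 48 ⇒ 50 = 2P ⇒ P = 25, q = 73.
Since buyers' out-of-pocket price is the market price minus the rebate, the effective demand curve becomes qd = 103 - P.
Clearing the new market: 103 - P = P + 48, so P = 27.5 and q = 75.5.
ΔP = 27.5 − 25 = +2.5.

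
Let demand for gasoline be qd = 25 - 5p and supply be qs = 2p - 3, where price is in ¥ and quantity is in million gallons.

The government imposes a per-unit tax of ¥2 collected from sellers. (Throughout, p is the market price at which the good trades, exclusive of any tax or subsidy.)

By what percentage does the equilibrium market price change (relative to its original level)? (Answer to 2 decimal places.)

+14.29

Before the shock: 25 - 5p = 2p - 3 ⇒ 28 = 7p ⇒ p = 4, q = 5.
Since sellers keep the price net of the tax, the effective supply curve becomes qs = 2p - 7.
Clearing the new market: 25 - 5p = 2p - 7, so p = 32/7 ≈ 4.5714 and q = 15/7 ≈ 2.1429.
%Δp = (4.5714 − 4) / 4 × 100 = +14.29%.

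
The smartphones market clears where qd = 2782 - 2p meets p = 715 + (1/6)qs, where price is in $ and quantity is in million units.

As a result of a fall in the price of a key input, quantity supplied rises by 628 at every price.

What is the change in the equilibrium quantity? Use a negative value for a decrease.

+157

Original equilibrium: 2782 - 2p = 6p - 4290 gives 7072 = 8p, so p = 884 and q = 1014.
After the shift, demand is qd = 2782 - 2p and supply is qs = 6p - 3662.
Clearing the new market: 2782 - 2p = 6p - 3662, so p = 805.5 and q = 1171.
Δq = 1171 − 1014 = +157.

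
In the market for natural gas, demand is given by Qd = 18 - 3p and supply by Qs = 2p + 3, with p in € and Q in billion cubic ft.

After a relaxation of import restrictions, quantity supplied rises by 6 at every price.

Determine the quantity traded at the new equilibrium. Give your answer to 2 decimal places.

Before the shock: 18 - 3p = 2p + 3 ⇒ 15 = 5p ⇒ p = 3, Q = 9.
After the shift, demand is Qd = 18 - 3p and supply is Qs = 2p + 9.
Clearing the new market: 18 - 3p = 2p + 9, so p = 1.8 and Q = 12.6.

12.60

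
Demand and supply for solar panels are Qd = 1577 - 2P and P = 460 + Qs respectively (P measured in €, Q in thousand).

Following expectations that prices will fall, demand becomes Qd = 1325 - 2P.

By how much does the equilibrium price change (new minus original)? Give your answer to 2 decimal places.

Solve the original market: 1577 - 2P = P - 460, hence P = 679 and Q = 219.
With the change applied: demand Qd = 1325 - 2P, supply Qs = P - 460.
Setting them equal: 1325 - 2P = P - 460 → 1785 = 3P, so P = 595 and Q = 135.
ΔP = 595 − 679 = -84.00.

-84.00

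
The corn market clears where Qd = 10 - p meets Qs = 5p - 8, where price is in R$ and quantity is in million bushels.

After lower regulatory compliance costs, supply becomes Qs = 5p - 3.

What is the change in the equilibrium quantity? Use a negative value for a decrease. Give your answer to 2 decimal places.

+0.83

Solve the original market: 10 - p = 5p - 8, hence p = 3 and Q = 7.
After the shift, demand is Qd = 10 - p and supply is Qs = 5p - 3.
Setting them equal: 10 - p = 5p - 3 → 13 = 6p, so p = 13/6 ≈ 2.1667 and Q = 47/6 ≈ 7.8333.
ΔQ = 7.8333 − 7 = +0.83.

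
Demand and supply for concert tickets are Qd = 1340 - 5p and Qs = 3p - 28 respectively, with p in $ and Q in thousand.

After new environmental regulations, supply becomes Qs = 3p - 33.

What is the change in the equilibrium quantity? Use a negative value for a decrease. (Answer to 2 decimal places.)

-3.13

Before the shock: 1340 - 5p = 3p - 28 ⇒ 1368 = 8p ⇒ p = 171, Q = 485.
With the change applied: demand Qd = 1340 - 5p, supply Qs = 3p - 33.
New equilibrium: 1340 - 5p = 3p - 33 ⇒ 1373 = 8p ⇒ p = 171.625, Q = 481.875.
ΔQ = 481.875 − 485 = -3.13.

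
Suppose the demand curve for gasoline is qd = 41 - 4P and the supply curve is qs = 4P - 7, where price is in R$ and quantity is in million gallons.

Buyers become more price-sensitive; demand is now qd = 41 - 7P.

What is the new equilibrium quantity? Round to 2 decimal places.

10.45

Solve the original market: 41 - 4P = 4P - 7, hence P = 6 and q = 17.
After the shift, demand is qd = 41 - 7P and supply is qs = 4P - 7.
Setting them equal: 41 - 7P = 4P - 7 → 48 = 11P, so P = 48/11 ≈ 4.3636 and q = 115/11 ≈ 10.4545.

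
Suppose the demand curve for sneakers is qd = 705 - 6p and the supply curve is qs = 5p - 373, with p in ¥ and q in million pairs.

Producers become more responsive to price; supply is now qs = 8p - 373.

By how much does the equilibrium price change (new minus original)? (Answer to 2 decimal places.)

-21.00

Before the shock: 705 - 6p = 5p - 373 ⇒ 1078 = 11p ⇒ p = 98, q = 117.
With the change applied: demand qd = 705 - 6p, supply qs = 8p - 373.
Equate the new curves: 705 - 6p = 8p - 373, giving 1078 = 14p, p = 77, q = 243.
Δp = 77 − 98 = -21.00.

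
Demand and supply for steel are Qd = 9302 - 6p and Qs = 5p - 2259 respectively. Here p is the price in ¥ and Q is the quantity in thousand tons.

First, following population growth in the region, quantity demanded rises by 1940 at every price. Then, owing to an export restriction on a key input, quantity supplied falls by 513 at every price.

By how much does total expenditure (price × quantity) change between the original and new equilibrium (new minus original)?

Before the shock: 9302 - 6p = 5p - 2259 ⇒ 11561 = 11p ⇒ p = 1051, Q = 2996.
After the shift, demand is Qd = 11242 - 6p and supply is Qs = 5p - 2772.
Equate the new curves: 11242 - 6p = 5p - 2772, giving 14014 = 11p, p = 1274, Q = 3598.
Expenditure moves from 1051×2996 = 3148796 to 1274×3598 = 4583852; change = +1435056.

+1435056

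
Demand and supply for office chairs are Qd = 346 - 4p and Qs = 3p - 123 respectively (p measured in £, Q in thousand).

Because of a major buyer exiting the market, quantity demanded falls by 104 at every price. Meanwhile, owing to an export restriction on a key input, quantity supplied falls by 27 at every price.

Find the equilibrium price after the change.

56

Original equilibrium: 346 - 4p = 3p - 123 gives 469 = 7p, so p = 67 and Q = 78.
With the change applied: demand Qd = 242 - 4p, supply Qs = 3p - 150.
Clearing the new market: 242 - 4p = 3p - 150, so p = 56 and Q = 18.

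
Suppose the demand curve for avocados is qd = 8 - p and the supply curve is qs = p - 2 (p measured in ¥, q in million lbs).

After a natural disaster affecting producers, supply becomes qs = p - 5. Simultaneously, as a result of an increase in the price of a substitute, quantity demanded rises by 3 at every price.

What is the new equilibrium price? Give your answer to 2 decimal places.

8.00

Before the shock: 8 - p = p - 2 ⇒ 10 = 2p ⇒ p = 5, q = 3.
With the change applied: demand qd = 11 - p, supply qs = p - 5.
New equilibrium: 11 - p = p - 5 ⇒ 16 = 2p ⇒ p = 8, q = 3.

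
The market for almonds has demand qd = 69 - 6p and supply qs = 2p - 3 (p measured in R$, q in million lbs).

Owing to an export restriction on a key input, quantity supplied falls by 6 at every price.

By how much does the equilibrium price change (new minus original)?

Original equilibrium: 69 - 6p = 2p - 3 gives 72 = 8p, so p = 9 and q = 15.
The shock moves the curves to qd = 69 - 6p and qs = 2p - 9.
New equilibrium: 69 - 6p = 2p - 9 ⇒ 78 = 8p ⇒ p = 9.75, q = 10.5.
Δp = 9.75 − 9 = +0.75.

+0.75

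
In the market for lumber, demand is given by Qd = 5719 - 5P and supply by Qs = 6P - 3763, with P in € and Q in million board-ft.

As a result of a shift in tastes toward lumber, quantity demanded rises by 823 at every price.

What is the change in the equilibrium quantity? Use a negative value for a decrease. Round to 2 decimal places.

Before the shock: 5719 - 5P = 6P - 3763 ⇒ 9482 = 11P ⇒ P = 862, Q = 1409.
The new curves are Qd = 6542 - 5P (demand) and Qs = 6P - 3763 (supply).
New equilibrium: 6542 - 5P = 6P - 3763 ⇒ 10305 = 11P ⇒ P = 10305/11 ≈ 936.8182, Q = 20437/11 ≈ 1857.9091.
ΔQ = 1857.9091 − 1409 = +448.91.

+448.91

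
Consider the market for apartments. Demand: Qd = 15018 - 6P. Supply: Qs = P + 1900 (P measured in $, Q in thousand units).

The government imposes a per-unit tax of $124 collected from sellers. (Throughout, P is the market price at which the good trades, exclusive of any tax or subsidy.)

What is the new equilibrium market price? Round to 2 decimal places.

Initially, 15018 - 6P = P + 1900, so 13118 = 7P and P = 1874, Q = 3774.
Since sellers keep the price net of the tax, the effective supply curve becomes Qs = P + 1776.
New equilibrium: 15018 - 6P = P + 1776 ⇒ 13242 = 7P ⇒ P = 13242/7 ≈ 1891.7143, Q = 25674/7 ≈ 3667.7143.

1891.71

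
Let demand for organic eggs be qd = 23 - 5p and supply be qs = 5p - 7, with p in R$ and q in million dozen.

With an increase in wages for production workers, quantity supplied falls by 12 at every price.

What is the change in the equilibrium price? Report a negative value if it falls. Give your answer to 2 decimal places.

Before the shock: 23 - 5p = 5p - 7 ⇒ 30 = 10p ⇒ p = 3, q = 8.
The shock moves the curves to qd = 23 - 5p and qs = 5p - 19.
Setting them equal: 23 - 5p = 5p - 19 → 42 = 10p, so p = 4.2 and q = 2.
Δp = 4.2 − 3 = +1.20.

+1.20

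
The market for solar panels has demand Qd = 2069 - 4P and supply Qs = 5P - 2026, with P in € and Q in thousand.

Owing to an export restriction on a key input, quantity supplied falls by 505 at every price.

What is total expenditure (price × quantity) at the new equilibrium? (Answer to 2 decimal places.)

Original equilibrium: 2069 - 4P = 5P - 2026 gives 4095 = 9P, so P = 455 and Q = 249.
The shock moves the curves to Qd = 2069 - 4P and Qs = 5P - 2531.
Setting them equal: 2069 - 4P = 5P - 2531 → 4600 = 9P, so P = 4600/9 ≈ 511.1111 and Q = 221/9 ≈ 24.5556.
New expenditure = 511.1111 × 24.5556 = 12550.62.

12550.62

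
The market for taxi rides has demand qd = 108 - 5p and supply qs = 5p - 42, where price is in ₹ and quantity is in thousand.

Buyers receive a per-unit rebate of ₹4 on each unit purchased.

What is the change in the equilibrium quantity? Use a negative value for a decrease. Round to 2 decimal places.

+10.00

Original equilibrium: 108 - 5p = 5p - 42 gives 150 = 10p, so p = 15 and q = 33.
Since buyers' out-of-pocket price is the market price minus the rebate, the effective demand curve becomes qd = 128 - 5p.
Equate the new curves: 128 - 5p = 5p - 42, giving 170 = 10p, p = 17, q = 43.
Δq = 43 − 33 = +10.00.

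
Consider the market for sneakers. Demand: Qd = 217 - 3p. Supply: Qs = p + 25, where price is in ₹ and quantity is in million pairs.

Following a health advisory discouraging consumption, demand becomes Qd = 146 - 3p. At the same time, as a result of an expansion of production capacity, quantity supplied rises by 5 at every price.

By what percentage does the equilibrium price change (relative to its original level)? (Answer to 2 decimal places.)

-39.58

Solve the original market: 217 - 3p = p + 25, hence p = 48 and Q = 73.
The shock moves the curves to Qd = 146 - 3p and Qs = p + 30.
Setting them equal: 146 - 3p = p + 30 → 116 = 4p, so p = 29 and Q = 59.
%Δp = (29 − 48) / 48 × 100 = -39.58%.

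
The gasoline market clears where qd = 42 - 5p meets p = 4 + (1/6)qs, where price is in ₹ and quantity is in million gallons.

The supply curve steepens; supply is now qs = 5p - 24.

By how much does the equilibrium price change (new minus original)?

+0.6

Original equilibrium: 42 - 5p = 6p - 24 gives 66 = 11p, so p = 6 and q = 12.
The shock moves the curves to qd = 42 - 5p and qs = 5p - 24.
Setting them equal: 42 - 5p = 5p - 24 → 66 = 10p, so p = 6.6 and q = 9.
Δp = 6.6 − 6 = +0.6.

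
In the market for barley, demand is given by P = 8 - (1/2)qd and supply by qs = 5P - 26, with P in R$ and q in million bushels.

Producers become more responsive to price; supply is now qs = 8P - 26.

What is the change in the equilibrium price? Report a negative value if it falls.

-1.8

Initially, 16 - 2P = 5P - 26, so 42 = 7P and P = 6, q = 4.
The new curves are qd = 16 - 2P (demand) and qs = 8P - 26 (supply).
Equate the new curves: 16 - 2P = 8P - 26, giving 42 = 10P, P = 4.2, q = 7.6.
ΔP = 4.2 − 6 = -1.8.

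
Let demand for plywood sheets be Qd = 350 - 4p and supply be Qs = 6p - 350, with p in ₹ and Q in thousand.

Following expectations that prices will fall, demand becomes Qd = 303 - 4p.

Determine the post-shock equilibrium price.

65.3

Initially, 350 - 4p = 6p - 350, so 700 = 10p and p = 70, Q = 70.
After the shift, demand is Qd = 303 - 4p and supply is Qs = 6p - 350.
Clearing the new market: 303 - 4p = 6p - 350, so p = 65.3 and Q = 41.8.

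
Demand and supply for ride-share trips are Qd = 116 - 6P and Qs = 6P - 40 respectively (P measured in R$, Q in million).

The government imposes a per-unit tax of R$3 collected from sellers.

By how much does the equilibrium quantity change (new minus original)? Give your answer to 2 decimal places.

Before the shock: 116 - 6P = 6P - 40 ⇒ 156 = 12P ⇒ P = 13, Q = 38.
Since sellers keep the price net of the tax, the effective supply curve becomes Qs = 6P - 58.
New equilibrium: 116 - 6P = 6P - 58 ⇒ 174 = 12P ⇒ P = 14.5, Q = 29.
ΔQ = 29 − 38 = -9.00.

-9.00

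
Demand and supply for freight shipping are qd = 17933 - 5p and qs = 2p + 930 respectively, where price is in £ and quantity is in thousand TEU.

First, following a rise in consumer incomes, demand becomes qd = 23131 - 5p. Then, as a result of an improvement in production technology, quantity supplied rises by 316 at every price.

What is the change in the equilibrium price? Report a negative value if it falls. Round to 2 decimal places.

Initially, 17933 - 5p = 2p + 930, so 17003 = 7p and p = 2429, q = 5788.
The new curves are qd = 23131 - 5p (demand) and qs = 2p + 1246 (supply).
New equilibrium: 23131 - 5p = 2p + 1246 ⇒ 21885 = 7p ⇒ p = 21885/7 ≈ 3126.4286, q = 52492/7 ≈ 7498.8571.
Δp = 3126.4286 − 2429 = +697.43.

+697.43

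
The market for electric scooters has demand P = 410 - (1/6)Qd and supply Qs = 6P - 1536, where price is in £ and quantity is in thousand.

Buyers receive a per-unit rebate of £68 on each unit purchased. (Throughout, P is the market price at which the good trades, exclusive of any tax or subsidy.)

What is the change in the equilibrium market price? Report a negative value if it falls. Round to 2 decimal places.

+34.00

Original equilibrium: 2460 - 6P = 6P - 1536 gives 3996 = 12P, so P = 333 and Q = 462.
Since buyers' out-of-pocket price is the market price minus the rebate, the effective demand curve becomes Qd = 2868 - 6P.
New equilibrium: 2868 - 6P = 6P - 1536 ⇒ 4404 = 12P ⇒ P = 367, Q = 666.
ΔP = 367 − 333 = +34.00.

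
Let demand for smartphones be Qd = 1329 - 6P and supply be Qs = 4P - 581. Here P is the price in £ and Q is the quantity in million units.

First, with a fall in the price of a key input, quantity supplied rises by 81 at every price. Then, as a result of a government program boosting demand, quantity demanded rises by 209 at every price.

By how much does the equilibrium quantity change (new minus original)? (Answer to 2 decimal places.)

Before the shock: 1329 - 6P = 4P - 581 ⇒ 1910 = 10P ⇒ P = 191, Q = 183.
The shock moves the curves to Qd = 1538 - 6P and Qs = 4P - 500.
Clearing the new market: 1538 - 6P = 4P - 500, so P = 203.8 and Q = 315.2.
ΔQ = 315.2 − 183 = +132.20.

+132.20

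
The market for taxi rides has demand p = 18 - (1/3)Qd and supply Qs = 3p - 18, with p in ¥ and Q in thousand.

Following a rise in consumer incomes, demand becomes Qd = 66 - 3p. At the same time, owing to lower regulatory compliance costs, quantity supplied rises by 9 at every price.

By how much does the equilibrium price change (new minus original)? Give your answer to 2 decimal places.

+0.50

Solve the original market: 54 - 3p = 3p - 18, hence p = 12 and Q = 18.
After the shift, demand is Qd = 66 - 3p and supply is Qs = 3p - 9.
New equilibrium: 66 - 3p = 3p - 9 ⇒ 75 = 6p ⇒ p = 12.5, Q = 28.5.
Δp = 12.5 − 12 = +0.50.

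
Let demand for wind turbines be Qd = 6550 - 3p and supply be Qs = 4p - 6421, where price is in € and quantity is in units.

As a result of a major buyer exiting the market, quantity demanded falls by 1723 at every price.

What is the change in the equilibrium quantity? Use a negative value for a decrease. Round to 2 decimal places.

-984.57

Original equilibrium: 6550 - 3p = 4p - 6421 gives 12971 = 7p, so p = 1853 and Q = 991.
The shock moves the curves to Qd = 4827 - 3p and Qs = 4p - 6421.
New equilibrium: 4827 - 3p = 4p - 6421 ⇒ 11248 = 7p ⇒ p = 11248/7 ≈ 1606.8571, Q = 45/7 ≈ 6.4286.
ΔQ = 6.4286 − 991 = -984.57.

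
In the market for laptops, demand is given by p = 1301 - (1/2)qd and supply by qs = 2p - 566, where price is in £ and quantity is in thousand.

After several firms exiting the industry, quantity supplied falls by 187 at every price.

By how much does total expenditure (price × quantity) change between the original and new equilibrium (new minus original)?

-30831.625

Initially, 2602 - 2p = 2p - 566, so 3168 = 4p and p = 792, q = 1018.
With the change applied: demand qd = 2602 - 2p, supply qs = 2p - 753.
Clearing the new market: 2602 - 2p = 2p - 753, so p = 838.75 and q = 924.5.
Expenditure moves from 792×1018 = 806256 to 838.75×924.5 = 775424.375; change = -30831.625.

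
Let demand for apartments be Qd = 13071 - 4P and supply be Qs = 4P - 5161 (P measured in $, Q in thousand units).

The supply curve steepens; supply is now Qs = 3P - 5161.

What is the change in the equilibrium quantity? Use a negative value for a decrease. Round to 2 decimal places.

-1302.29

Initially, 13071 - 4P = 4P - 5161, so 18232 = 8P and P = 2279, Q = 3955.
The shock moves the curves to Qd = 13071 - 4P and Qs = 3P - 5161.
Equate the new curves: 13071 - 4P = 3P - 5161, giving 18232 = 7P, P = 18232/7 ≈ 2604.5714, Q = 18569/7 ≈ 2652.7143.
ΔQ = 2652.7143 − 3955 = -1302.29.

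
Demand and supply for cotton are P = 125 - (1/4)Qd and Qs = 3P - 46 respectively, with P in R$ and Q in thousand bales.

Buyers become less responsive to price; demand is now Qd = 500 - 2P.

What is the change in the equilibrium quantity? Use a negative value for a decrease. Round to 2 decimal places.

Initially, 500 - 4P = 3P - 46, so 546 = 7P and P = 78, Q = 188.
The new curves are Qd = 500 - 2P (demand) and Qs = 3P - 46 (supply).
Equate the new curves: 500 - 2P = 3P - 46, giving 546 = 5P, P = 109.2, Q = 281.6.
ΔQ = 281.6 − 188 = +93.60.

+93.60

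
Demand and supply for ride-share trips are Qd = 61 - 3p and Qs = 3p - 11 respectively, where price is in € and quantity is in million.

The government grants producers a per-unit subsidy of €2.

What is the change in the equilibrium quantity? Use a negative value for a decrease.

Before the shock: 61 - 3p = 3p - 11 ⇒ 72 = 6p ⇒ p = 12, Q = 25.
Since sellers receive the price plus the subsidy, the effective supply curve becomes Qs = 3p - 5.
Setting them equal: 61 - 3p = 3p - 5 → 66 = 6p, so p = 11 and Q = 28.
ΔQ = 28 − 25 = +3.

+3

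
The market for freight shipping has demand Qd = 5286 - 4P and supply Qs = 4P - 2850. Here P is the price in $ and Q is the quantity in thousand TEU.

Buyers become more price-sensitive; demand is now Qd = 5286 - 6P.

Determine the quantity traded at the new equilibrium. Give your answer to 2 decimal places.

404.40

Initially, 5286 - 4P = 4P - 2850, so 8136 = 8P and P = 1017, Q = 1218.
The shock moves the curves to Qd = 5286 - 6P and Qs = 4P - 2850.
Equate the new curves: 5286 - 6P = 4P - 2850, giving 8136 = 10P, P = 813.6, Q = 404.4.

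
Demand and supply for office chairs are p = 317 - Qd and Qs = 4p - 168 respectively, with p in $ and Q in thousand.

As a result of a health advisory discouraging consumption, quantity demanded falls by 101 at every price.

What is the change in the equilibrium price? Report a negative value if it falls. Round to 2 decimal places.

-20.20

Original equilibrium: 317 - p = 4p - 168 gives 485 = 5p, so p = 97 and Q = 220.
The shock moves the curves to Qd = 216 - p and Qs = 4p - 168.
Clearing the new market: 216 - p = 4p - 168, so p = 76.8 and Q = 139.2.
Δp = 76.8 − 97 = -20.20.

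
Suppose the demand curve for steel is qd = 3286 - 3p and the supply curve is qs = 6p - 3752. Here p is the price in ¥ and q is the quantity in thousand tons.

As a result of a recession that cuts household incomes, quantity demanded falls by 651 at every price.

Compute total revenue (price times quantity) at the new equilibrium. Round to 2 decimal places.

Original equilibrium: 3286 - 3p = 6p - 3752 gives 7038 = 9p, so p = 782 and q = 940.
The shock moves the curves to qd = 2635 - 3p and qs = 6p - 3752.
New equilibrium: 2635 - 3p = 6p - 3752 ⇒ 6387 = 9p ⇒ p = 2129/3 ≈ 709.6667, q = 506.
New expenditure = 709.6667 × 506 = 359091.33.

359091.33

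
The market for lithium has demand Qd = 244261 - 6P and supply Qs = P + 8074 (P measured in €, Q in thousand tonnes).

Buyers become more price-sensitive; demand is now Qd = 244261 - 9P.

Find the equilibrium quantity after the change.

31692.7

Original equilibrium: 244261 - 6P = P + 8074 gives 236187 = 7P, so P = 33741 and Q = 41815.
The shock moves the curves to Qd = 244261 - 9P and Qs = P + 8074.
New equilibrium: 244261 - 9P = P + 8074 ⇒ 236187 = 10P ⇒ P = 23618.7, Q = 31692.7.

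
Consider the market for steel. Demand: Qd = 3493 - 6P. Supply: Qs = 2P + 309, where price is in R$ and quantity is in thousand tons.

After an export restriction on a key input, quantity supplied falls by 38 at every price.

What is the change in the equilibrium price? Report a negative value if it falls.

Original equilibrium: 3493 - 6P = 2P + 309 gives 3184 = 8P, so P = 398 and Q = 1105.
With the change applied: demand Qd = 3493 - 6P, supply Qs = 2P + 271.
New equilibrium: 3493 - 6P = 2P + 271 ⇒ 3222 = 8P ⇒ P = 402.75, Q = 1076.5.
ΔP = 402.75 − 398 = +4.75.

+4.75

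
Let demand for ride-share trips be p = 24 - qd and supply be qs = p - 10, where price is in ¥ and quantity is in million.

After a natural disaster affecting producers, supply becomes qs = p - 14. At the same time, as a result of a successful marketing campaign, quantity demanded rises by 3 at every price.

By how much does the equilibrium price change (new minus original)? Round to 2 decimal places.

+3.50

Initially, 24 - p = p - 10, so 34 = 2p and p = 17, q = 7.
After the shift, demand is qd = 27 - p and supply is qs = p - 14.
Equate the new curves: 27 - p = p - 14, giving 41 = 2p, p = 20.5, q = 6.5.
Δp = 20.5 − 17 = +3.50.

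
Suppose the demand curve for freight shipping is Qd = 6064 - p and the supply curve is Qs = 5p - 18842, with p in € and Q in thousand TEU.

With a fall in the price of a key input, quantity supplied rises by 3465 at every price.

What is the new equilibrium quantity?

2490.5

Original equilibrium: 6064 - p = 5p - 18842 gives 24906 = 6p, so p = 4151 and Q = 1913.
With the change applied: demand Qd = 6064 - p, supply Qs = 5p - 15377.
Setting them equal: 6064 - p = 5p - 15377 → 21441 = 6p, so p = 3573.5 and Q = 2490.5.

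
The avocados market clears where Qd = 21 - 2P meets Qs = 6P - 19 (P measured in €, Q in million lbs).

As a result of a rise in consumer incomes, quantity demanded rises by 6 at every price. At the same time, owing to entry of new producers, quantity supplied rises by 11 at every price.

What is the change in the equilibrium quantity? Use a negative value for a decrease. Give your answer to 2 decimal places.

Original equilibrium: 21 - 2P = 6P - 19 gives 40 = 8P, so P = 5 and Q = 11.
After the shift, demand is Qd = 27 - 2P and supply is Qs = 6P - 8.
Clearing the new market: 27 - 2P = 6P - 8, so P = 4.375 and Q = 18.25.
ΔQ = 18.25 − 11 = +7.25.

+7.25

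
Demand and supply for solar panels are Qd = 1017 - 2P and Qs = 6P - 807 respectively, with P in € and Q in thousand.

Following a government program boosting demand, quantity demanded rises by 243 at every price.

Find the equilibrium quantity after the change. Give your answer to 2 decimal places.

743.25

Before the shock: 1017 - 2P = 6P - 807 ⇒ 1824 = 8P ⇒ P = 228, Q = 561.
The new curves are Qd = 1260 - 2P (demand) and Qs = 6P - 807 (supply).
New equilibrium: 1260 - 2P = 6P - 807 ⇒ 2067 = 8P ⇒ P = 258.375, Q = 743.25.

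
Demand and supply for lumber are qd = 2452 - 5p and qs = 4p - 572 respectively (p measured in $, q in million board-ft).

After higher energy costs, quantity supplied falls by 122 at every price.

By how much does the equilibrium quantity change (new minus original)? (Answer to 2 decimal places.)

Original equilibrium: 2452 - 5p = 4p - 572 gives 3024 = 9p, so p = 336 and q = 772.
With the change applied: demand qd = 2452 - 5p, supply qs = 4p - 694.
Equate the new curves: 2452 - 5p = 4p - 694, giving 3146 = 9p, p = 3146/9 ≈ 349.5556, q = 6338/9 ≈ 704.2222.
Δq = 704.2222 − 772 = -67.78.

-67.78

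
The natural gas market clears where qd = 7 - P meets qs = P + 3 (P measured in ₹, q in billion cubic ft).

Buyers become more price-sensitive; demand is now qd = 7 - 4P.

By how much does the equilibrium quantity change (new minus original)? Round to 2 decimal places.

-1.20

Initially, 7 - P = P + 3, so 4 = 2P and P = 2, q = 5.
The new curves are qd = 7 - 4P (demand) and qs = P + 3 (supply).
Setting them equal: 7 - 4P = P + 3 → 4 = 5P, so P = 0.8 and q = 3.8.
Δq = 3.8 − 5 = -1.20.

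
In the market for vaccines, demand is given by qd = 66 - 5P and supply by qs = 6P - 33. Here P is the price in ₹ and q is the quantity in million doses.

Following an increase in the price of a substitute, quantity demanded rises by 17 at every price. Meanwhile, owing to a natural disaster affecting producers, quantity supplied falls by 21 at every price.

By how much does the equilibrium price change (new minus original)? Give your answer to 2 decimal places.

+3.45

Solve the original market: 66 - 5P = 6P - 33, hence P = 9 and q = 21.
The new curves are qd = 83 - 5P (demand) and qs = 6P - 54 (supply).
Equate the new curves: 83 - 5P = 6P - 54, giving 137 = 11P, P = 137/11 ≈ 12.4545, q = 228/11 ≈ 20.7273.
ΔP = 12.4545 − 9 = +3.45.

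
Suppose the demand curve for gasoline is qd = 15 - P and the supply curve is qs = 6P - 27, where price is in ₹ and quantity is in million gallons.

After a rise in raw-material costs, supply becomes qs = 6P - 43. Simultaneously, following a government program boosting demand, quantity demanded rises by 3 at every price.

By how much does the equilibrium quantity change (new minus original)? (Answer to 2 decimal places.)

+0.29

Initially, 15 - P = 6P - 27, so 42 = 7P and P = 6, q = 9.
After the shift, demand is qd = 18 - P and supply is qs = 6P - 43.
Setting them equal: 18 - P = 6P - 43 → 61 = 7P, so P = 61/7 ≈ 8.7143 and q = 65/7 ≈ 9.2857.
Δq = 9.2857 − 9 = +0.29.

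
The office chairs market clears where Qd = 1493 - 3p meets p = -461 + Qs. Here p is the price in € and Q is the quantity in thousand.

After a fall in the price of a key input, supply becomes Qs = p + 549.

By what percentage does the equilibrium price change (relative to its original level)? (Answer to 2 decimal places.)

Original equilibrium: 1493 - 3p = p + 461 gives 1032 = 4p, so p = 258 and Q = 719.
The new curves are Qd = 1493 - 3p (demand) and Qs = p + 549 (supply).
Setting them equal: 1493 - 3p = p + 549 → 944 = 4p, so p = 236 and Q = 785.
%Δp = (236 − 258) / 258 × 100 = -8.53%.

-8.53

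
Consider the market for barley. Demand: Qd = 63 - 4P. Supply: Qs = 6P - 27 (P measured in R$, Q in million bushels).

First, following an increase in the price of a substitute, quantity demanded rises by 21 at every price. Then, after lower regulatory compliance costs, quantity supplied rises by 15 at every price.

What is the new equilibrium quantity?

45.6

Original equilibrium: 63 - 4P = 6P - 27 gives 90 = 10P, so P = 9 and Q = 27.
The shock moves the curves to Qd = 84 - 4P and Qs = 6P - 12.
Setting them equal: 84 - 4P = 6P - 12 → 96 = 10P, so P = 9.6 and Q = 45.6.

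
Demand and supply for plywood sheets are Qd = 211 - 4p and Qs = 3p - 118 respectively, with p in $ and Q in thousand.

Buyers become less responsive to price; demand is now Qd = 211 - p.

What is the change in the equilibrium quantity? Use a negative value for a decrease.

Before the shock: 211 - 4p = 3p - 118 ⇒ 329 = 7p ⇒ p = 47, Q = 23.
With the change applied: demand Qd = 211 - p, supply Qs = 3p - 118.
Setting them equal: 211 - p = 3p - 118 → 329 = 4p, so p = 82.25 and Q = 128.75.
ΔQ = 128.75 − 23 = +105.75.

+105.75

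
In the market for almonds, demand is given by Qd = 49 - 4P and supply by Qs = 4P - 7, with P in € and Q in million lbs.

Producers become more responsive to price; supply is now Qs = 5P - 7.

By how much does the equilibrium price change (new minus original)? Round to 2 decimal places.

Original equilibrium: 49 - 4P = 4P - 7 gives 56 = 8P, so P = 7 and Q = 21.
The new curves are Qd = 49 - 4P (demand) and Qs = 5P - 7 (supply).
Clearing the new market: 49 - 4P = 5P - 7, so P = 56/9 ≈ 6.2222 and Q = 217/9 ≈ 24.1111.
ΔP = 6.2222 − 7 = -0.78.

-0.78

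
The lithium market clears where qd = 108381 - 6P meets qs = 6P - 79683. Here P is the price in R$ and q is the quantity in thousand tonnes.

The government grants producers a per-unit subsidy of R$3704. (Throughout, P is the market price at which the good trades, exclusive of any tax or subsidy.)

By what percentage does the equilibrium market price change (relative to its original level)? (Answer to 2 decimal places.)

-11.82

Solve the original market: 108381 - 6P = 6P - 79683, hence P = 15672 and q = 14349.
Since sellers receive the price plus the subsidy, the effective supply curve becomes qs = 6P - 57459.
Clearing the new market: 108381 - 6P = 6P - 57459, so P = 13820 and q = 25461.
%ΔP = (13820 − 15672) / 15672 × 100 = -11.82%.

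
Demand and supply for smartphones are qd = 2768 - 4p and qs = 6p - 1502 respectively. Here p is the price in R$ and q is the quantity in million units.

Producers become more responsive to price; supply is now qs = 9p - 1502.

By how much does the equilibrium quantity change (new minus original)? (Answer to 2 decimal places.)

+394.15

Original equilibrium: 2768 - 4p = 6p - 1502 gives 4270 = 10p, so p = 427 and q = 1060.
The new curves are qd = 2768 - 4p (demand) and qs = 9p - 1502 (supply).
Clearing the new market: 2768 - 4p = 9p - 1502, so p = 4270/13 ≈ 328.4615 and q = 18904/13 ≈ 1454.1538.
Δq = 1454.1538 − 1060 = +394.15.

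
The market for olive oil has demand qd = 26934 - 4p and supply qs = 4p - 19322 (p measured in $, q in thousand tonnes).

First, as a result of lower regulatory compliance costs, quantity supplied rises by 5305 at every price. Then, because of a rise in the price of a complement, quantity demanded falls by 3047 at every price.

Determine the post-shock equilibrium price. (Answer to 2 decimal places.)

4738.00

Solve the original market: 26934 - 4p = 4p - 19322, hence p = 5782 and q = 3806.
The new curves are qd = 23887 - 4p (demand) and qs = 4p - 14017 (supply).
New equilibrium: 23887 - 4p = 4p - 14017 ⇒ 37904 = 8p ⇒ p = 4738, q = 4935.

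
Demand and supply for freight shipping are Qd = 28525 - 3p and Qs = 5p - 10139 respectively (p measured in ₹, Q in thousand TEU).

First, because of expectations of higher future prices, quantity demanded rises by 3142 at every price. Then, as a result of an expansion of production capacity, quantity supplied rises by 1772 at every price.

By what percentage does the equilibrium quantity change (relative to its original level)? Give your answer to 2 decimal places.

+18.74

Before the shock: 28525 - 3p = 5p - 10139 ⇒ 38664 = 8p ⇒ p = 4833, Q = 14026.
With the change applied: demand Qd = 31667 - 3p, supply Qs = 5p - 8367.
New equilibrium: 31667 - 3p = 5p - 8367 ⇒ 40034 = 8p ⇒ p = 5004.25, Q = 16654.25.
%ΔQ = (16654.25 − 14026) / 14026 × 100 = +18.74%.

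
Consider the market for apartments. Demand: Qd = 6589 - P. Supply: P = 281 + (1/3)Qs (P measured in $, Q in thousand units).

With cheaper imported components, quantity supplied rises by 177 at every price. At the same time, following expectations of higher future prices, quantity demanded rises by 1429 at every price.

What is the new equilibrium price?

Original equilibrium: 6589 - P = 3P - 843 gives 7432 = 4P, so P = 1858 and Q = 4731.
After the shift, demand is Qd = 8018 - P and supply is Qs = 3P - 666.
Clearing the new market: 8018 - P = 3P - 666, so P = 2171 and Q = 5847.

2171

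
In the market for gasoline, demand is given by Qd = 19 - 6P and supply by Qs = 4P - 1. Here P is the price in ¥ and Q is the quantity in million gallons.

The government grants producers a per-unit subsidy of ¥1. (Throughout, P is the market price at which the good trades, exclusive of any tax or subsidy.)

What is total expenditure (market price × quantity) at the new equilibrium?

15.04

Solve the original market: 19 - 6P = 4P - 1, hence P = 2 and Q = 7.
Since sellers receive the price plus the subsidy, the effective supply curve becomes Qs = 4P + 3.
Equate the new curves: 19 - 6P = 4P + 3, giving 16 = 10P, P = 1.6, Q = 9.4.
New expenditure = 1.6 × 9.4 = 15.04.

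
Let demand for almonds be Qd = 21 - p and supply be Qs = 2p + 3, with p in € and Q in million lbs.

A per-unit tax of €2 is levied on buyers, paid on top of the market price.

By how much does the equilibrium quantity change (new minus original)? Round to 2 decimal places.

-1.33

Original equilibrium: 21 - p = 2p + 3 gives 18 = 3p, so p = 6 and Q = 15.
Since buyers pay the price plus the tax, the effective demand curve becomes Qd = 19 - p.
Equate the new curves: 19 - p = 2p + 3, giving 16 = 3p, p = 16/3 ≈ 5.3333, Q = 41/3 ≈ 13.6667.
ΔQ = 13.6667 − 15 = -1.33.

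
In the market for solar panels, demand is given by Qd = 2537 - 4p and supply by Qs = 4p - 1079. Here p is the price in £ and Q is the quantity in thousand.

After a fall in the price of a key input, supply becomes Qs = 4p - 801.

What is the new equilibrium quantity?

Original equilibrium: 2537 - 4p = 4p - 1079 gives 3616 = 8p, so p = 452 and Q = 729.
After the shift, demand is Qd = 2537 - 4p and supply is Qs = 4p - 801.
Clearing the new market: 2537 - 4p = 4p - 801, so p = 417.25 and Q = 868.

868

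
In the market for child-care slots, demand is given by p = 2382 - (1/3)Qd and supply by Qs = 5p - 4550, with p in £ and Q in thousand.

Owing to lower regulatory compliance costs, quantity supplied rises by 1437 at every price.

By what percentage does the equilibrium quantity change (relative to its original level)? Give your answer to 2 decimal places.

+19.52

Before the shock: 7146 - 3p = 5p - 4550 ⇒ 11696 = 8p ⇒ p = 1462, Q = 2760.
The shock moves the curves to Qd = 7146 - 3p and Qs = 5p - 3113.
Clearing the new market: 7146 - 3p = 5p - 3113, so p = 1282.375 and Q = 3298.875.
%ΔQ = (3298.875 − 2760) / 2760 × 100 = +19.52%.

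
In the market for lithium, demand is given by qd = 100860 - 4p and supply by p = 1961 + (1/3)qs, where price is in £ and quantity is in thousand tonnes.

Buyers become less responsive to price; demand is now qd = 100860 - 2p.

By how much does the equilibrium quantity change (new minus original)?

Solve the original market: 100860 - 4p = 3p - 5883, hence p = 15249 and q = 39864.
The shock moves the curves to qd = 100860 - 2p and qs = 3p - 5883.
New equilibrium: 100860 - 2p = 3p - 5883 ⇒ 106743 = 5p ⇒ p = 21348.6, q = 58162.8.
Δq = 58162.8 − 39864 = +18298.8.

+18298.8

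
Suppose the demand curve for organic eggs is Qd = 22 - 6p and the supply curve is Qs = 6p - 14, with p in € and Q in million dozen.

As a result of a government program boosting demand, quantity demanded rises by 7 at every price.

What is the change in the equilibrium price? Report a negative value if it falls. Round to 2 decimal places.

Before the shock: 22 - 6p = 6p - 14 ⇒ 36 = 12p ⇒ p = 3, Q = 4.
With the change applied: demand Qd = 29 - 6p, supply Qs = 6p - 14.
Setting them equal: 29 - 6p = 6p - 14 → 43 = 12p, so p = 43/12 ≈ 3.5833 and Q = 7.5.
Δp = 3.5833 − 3 = +0.58.

+0.58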